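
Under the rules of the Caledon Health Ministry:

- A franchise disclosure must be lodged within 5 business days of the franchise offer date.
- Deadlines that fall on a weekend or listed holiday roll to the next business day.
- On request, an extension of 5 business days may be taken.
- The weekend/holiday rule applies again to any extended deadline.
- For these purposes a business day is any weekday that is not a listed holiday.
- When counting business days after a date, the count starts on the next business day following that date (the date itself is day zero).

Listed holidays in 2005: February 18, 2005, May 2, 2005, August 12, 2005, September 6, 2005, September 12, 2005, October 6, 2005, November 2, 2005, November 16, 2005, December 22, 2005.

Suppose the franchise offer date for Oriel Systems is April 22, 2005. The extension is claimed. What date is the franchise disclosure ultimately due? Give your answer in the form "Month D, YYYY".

May 9, 2005

5 business days after April 22, 2005, excluding weekends and holidays, is April 29, 2005.
April 29, 2005 is a Friday and not a listed holiday, so it stands.
Applying the 5-business-day extension: 5 business days after April 29, 2005 is May 9, 2005.
Since May 9, 2005 is a Monday and not a holiday, the date is unchanged.
The final due date is May 9, 2005.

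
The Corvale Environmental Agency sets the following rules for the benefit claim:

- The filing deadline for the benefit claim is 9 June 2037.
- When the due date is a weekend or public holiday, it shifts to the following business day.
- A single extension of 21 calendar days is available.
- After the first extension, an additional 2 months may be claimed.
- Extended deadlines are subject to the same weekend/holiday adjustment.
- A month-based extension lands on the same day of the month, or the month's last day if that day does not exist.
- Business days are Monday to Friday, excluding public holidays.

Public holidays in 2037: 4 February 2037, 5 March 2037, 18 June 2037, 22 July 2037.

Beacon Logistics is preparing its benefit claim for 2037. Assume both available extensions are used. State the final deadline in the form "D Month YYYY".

31 August 2037

Start from the fixed due date, 9 June 2037.
9 June 2037 (Tuesday) is already a business day.
Applying the 21-calendar-day extension: 9 June 2037 + 21 days = 30 June 2037.
30 June 2037 falls on a Tuesday, which is a business day, so no adjustment is needed.
Applying the 2 months extension: 2 months after 30 June 2037 is 30 August 2037.
30 August 2037 is a Sunday; the next business day is 31 August 2037 (Monday).
Deadline: 31 August 2037.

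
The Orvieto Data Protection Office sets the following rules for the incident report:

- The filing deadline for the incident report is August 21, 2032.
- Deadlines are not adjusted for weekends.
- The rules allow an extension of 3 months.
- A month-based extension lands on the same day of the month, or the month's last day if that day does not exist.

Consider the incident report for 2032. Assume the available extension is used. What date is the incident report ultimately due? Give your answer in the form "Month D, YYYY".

The stated deadline is August 21, 2032.
August 21, 2032 falls on a Saturday. The rules make no weekend/holiday allowance, so it remains August 21, 2032.
The 3 months extension carries August 21, 2032 to November 21, 2032.
November 21, 2032 is a Sunday; no weekend or holiday adjustment applies.
Final deadline: November 21, 2032.

November 21, 2032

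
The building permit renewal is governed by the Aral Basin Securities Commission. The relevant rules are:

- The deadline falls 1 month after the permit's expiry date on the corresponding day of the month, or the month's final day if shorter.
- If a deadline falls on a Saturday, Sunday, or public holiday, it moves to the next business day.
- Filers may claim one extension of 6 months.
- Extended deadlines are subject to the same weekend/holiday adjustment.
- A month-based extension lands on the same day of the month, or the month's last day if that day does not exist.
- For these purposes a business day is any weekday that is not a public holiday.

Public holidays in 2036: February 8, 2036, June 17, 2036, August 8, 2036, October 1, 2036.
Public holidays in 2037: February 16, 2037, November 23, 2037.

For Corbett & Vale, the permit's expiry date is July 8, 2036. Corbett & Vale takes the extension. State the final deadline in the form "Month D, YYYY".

1 month from July 8, 2036 is August 8, 2036.
August 8, 2036 falls on a listed holiday. Rolling to the next business day gives August 11, 2036, a Monday.
The 6 months extension carries August 11, 2036 to February 11, 2037.
Since February 11, 2037 is a Wednesday and not a holiday, the date is unchanged.
So the filing is due February 11, 2037.

February 11, 2037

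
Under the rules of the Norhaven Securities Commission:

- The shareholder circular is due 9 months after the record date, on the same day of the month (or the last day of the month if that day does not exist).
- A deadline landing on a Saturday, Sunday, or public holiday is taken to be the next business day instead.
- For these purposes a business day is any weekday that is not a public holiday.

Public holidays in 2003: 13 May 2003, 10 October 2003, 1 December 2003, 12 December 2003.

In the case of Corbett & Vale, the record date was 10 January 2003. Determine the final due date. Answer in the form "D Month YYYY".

13 October 2003

Moving 9 months forward from 10 January 2003 on the corresponding day gives 10 October 2003.
10 October 2003 falls on a listed holiday. Rolling to the next business day gives 13 October 2003, a Monday.
The final due date is 13 October 2003.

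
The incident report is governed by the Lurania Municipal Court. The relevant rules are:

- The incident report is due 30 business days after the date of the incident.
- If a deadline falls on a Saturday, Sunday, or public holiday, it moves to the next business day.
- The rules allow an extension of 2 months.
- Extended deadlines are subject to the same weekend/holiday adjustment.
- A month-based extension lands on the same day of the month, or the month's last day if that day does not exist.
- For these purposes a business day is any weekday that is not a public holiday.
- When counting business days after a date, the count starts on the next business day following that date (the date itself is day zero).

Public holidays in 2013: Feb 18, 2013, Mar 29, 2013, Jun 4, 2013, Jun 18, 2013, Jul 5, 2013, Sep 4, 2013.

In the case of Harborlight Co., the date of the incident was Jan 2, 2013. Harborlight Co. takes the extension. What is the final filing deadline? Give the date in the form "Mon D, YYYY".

Apr 15, 2013

Starting the day after Jan 2, 2013 and counting 30 business days lands on Feb 13, 2013.
Feb 13, 2013 (Wednesday) is already a business day.
Add 2 months to Feb 13, 2013: Apr 13, 2013.
Because Apr 13, 2013 is a Saturday, the deadline becomes Apr 15, 2013 (Monday).
Final deadline: Apr 15, 2013.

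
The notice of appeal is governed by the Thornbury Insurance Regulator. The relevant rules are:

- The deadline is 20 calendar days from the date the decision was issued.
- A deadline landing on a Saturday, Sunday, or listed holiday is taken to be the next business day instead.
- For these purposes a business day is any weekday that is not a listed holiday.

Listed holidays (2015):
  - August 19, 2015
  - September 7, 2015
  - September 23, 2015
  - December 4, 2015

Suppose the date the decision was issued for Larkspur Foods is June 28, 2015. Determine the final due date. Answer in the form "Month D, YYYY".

Adding 20 calendar days to June 28, 2015 gives July 18, 2015.
July 18, 2015 falls on a Saturday. Rolling to the next business day gives July 20, 2015, a Monday.
The final due date is July 20, 2015.

July 20, 2015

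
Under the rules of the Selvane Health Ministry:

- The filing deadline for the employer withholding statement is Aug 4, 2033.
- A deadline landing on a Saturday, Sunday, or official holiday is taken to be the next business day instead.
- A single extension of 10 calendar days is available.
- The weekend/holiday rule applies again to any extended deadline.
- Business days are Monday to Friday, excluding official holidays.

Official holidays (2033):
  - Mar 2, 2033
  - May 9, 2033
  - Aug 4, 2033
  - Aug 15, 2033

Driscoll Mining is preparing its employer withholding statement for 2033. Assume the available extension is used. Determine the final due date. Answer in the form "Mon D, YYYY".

The statutory due date is Aug 4, 2033.
Aug 4, 2033 falls on a listed holiday. Rolling to the next business day gives Aug 5, 2033, a Friday.
Applying the 10-calendar-day extension: Aug 5, 2033 + 10 days = Aug 15, 2033.
Aug 15, 2033 is a listed holiday; the next business day is Aug 16, 2033 (Tuesday).
Deadline: Aug 16, 2033.

Aug 16, 2033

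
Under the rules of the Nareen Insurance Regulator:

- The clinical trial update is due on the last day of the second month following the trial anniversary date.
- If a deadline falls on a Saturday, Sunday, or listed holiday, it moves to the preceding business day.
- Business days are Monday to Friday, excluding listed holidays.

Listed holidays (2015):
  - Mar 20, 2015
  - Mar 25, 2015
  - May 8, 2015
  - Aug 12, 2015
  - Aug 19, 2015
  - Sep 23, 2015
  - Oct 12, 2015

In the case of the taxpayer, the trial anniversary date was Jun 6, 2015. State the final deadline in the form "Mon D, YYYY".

The second month after Jun 6, 2015 is August 2015, whose last day is Aug 31, 2015.
Since Aug 31, 2015 is a Monday and not a holiday, the date is unchanged.
The final due date is Aug 31, 2015.

Aug 31, 2015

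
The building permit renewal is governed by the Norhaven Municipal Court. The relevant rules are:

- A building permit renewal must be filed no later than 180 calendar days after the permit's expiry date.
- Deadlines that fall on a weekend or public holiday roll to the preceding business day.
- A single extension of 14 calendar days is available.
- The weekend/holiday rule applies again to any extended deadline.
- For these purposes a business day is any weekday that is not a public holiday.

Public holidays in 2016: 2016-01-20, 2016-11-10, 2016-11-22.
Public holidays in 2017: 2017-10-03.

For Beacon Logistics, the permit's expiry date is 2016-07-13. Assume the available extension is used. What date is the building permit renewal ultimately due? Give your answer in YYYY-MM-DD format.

2017-01-23

From 2016-07-13, 180 calendar days later is 2017-01-09.
2017-01-09 (Monday) is already a business day.
Applying the 14-calendar-day extension: 2017-01-09 + 14 days = 2017-01-23.
Since 2017-01-23 is a Monday and not a holiday, the date is unchanged.
So the filing is due 2017-01-23.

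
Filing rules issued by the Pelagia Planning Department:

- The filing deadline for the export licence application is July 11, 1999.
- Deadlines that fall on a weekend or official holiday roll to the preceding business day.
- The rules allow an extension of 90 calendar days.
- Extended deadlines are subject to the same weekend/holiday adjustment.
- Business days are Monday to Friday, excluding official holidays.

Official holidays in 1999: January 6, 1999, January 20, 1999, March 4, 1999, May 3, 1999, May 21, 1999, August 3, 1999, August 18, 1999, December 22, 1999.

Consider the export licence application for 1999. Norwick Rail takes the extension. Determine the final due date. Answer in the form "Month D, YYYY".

The statutory due date is July 11, 1999.
Because July 11, 1999 is a Sunday, the deadline becomes July 9, 1999 (Friday).
Add the 90 calendar-day extension to July 9, 1999: October 7, 1999.
Since October 7, 1999 is a Thursday and not a holiday, the date is unchanged.
Deadline: October 7, 1999.

October 7, 1999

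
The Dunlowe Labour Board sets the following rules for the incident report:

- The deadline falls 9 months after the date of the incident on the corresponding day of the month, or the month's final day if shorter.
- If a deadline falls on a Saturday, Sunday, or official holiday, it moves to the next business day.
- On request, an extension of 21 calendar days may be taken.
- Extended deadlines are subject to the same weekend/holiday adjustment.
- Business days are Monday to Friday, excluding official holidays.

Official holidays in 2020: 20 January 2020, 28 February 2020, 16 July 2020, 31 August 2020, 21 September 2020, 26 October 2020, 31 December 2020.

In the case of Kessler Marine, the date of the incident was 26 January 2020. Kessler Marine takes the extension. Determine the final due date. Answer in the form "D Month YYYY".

9 months after 26 January 2020, on the same day of the month, is 26 October 2020.
Because 26 October 2020 is a listed holiday, the deadline becomes 27 October 2020 (Tuesday).
The 21-calendar-day extension moves the deadline from 27 October 2020 to 17 November 2020.
17 November 2020 (Tuesday) is already a business day.
The final due date is 17 November 2020.

17 November 2020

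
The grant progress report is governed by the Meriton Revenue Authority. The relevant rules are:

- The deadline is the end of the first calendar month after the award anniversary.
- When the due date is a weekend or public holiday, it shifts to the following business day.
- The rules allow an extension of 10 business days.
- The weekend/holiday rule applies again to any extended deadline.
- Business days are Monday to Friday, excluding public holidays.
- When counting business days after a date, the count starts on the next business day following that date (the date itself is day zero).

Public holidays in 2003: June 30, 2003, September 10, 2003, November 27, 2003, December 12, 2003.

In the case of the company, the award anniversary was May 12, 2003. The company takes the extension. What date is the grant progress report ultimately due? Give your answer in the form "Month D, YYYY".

July 15, 2003

The first month after May 12, 2003 is June 2003, whose last day is June 30, 2003.
June 30, 2003 falls on a listed holiday. Rolling to the next business day gives July 1, 2003, a Tuesday.
The 10-business-day extension runs from July 1, 2003 to July 15, 2003.
Since July 15, 2003 is a Tuesday and not a holiday, the date is unchanged.
So the filing is due July 15, 2003.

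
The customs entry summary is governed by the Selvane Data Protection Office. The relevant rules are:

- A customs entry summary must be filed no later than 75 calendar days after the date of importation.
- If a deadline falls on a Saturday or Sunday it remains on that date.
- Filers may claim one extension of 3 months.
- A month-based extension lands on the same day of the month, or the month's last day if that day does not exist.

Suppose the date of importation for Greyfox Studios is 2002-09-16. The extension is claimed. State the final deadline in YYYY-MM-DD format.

Trigger date 2002-09-16 + 75 calendar days = 2002-11-30.
2002-11-30 is a Saturday; no weekend or holiday adjustment applies.
The 3 months extension carries 2002-11-30 to 2003-02-28 (day 30 does not exist in February, so the month's last day is used).
2003-02-28 falls on a Friday. The rules make no weekend/holiday allowance, so it remains 2003-02-28.
The final due date is 2003-02-28.

2003-02-28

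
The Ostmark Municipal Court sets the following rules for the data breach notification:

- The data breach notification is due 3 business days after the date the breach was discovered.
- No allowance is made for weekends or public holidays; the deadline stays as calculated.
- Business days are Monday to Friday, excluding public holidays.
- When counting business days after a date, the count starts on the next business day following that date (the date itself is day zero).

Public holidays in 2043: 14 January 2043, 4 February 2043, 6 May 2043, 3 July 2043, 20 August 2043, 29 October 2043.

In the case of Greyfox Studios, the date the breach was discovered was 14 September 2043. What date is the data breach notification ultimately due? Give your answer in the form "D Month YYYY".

Counting 3 business days after 14 September 2043 (skipping weekends and listed holidays) reaches 17 September 2043.
17 September 2043 falls on a Thursday. The rules make no weekend/holiday allowance, so it remains 17 September 2043.
The final due date is 17 September 2043.

17 September 2043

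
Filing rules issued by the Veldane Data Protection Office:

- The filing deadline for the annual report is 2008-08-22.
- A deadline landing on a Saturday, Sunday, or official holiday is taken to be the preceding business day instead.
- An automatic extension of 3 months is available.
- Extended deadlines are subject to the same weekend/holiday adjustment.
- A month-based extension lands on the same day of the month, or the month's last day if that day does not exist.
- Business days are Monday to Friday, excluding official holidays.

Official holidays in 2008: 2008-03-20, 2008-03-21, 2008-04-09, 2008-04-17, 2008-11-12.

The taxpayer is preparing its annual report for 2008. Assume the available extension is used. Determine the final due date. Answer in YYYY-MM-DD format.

The stated deadline is 2008-08-22.
2008-08-22 (Friday) is already a business day.
The 3 months extension carries 2008-08-22 to 2008-11-22.
2008-11-22 is a Saturday; the preceding business day is 2008-11-21 (Friday).
Final deadline: 2008-11-21.

2008-11-21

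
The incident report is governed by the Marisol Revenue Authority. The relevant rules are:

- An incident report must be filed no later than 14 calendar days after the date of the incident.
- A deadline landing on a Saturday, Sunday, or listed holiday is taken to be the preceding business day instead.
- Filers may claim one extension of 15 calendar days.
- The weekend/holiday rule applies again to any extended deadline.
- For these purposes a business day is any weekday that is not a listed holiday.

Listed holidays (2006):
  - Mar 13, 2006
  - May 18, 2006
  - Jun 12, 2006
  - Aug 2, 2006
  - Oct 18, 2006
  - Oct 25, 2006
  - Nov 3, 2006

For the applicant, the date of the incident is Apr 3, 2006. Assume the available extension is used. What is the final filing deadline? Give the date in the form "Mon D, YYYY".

Adding 14 calendar days to Apr 3, 2006 gives Apr 17, 2006.
Apr 17, 2006 (Monday) is already a business day.
The 15-calendar-day extension moves the deadline from Apr 17, 2006 to May 2, 2006.
May 2, 2006 falls on a Tuesday, which is a business day, so no adjustment is needed.
So the filing is due May 2, 2006.

May 2, 2006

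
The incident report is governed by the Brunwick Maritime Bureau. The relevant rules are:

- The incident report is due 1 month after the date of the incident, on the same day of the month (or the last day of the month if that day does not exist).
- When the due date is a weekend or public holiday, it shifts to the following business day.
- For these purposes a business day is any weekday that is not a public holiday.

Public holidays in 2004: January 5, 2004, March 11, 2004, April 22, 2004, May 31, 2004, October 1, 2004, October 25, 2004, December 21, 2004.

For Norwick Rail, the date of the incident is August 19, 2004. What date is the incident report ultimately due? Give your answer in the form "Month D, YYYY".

1 month from August 19, 2004 is September 19, 2004.
Because September 19, 2004 is a Sunday, the deadline becomes September 20, 2004 (Monday).
So the filing is due September 20, 2004.

September 20, 2004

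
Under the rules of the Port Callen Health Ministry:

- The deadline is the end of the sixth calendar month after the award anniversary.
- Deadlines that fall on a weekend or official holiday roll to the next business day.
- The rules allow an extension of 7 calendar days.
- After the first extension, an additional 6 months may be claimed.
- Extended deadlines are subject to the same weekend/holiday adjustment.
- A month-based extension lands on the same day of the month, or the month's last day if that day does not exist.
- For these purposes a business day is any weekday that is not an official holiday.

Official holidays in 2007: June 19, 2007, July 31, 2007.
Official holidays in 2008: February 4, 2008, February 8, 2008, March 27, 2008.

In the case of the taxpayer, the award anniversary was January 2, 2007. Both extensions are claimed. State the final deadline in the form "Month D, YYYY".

February 11, 2008

6 months after January 2, 2007 is July 2007; that month ends on July 31, 2007.
Because July 31, 2007 is a listed holiday, the deadline becomes August 1, 2007 (Wednesday).
Add the 7 calendar-day extension to August 1, 2007: August 8, 2007.
August 8, 2007 (Wednesday) is already a business day.
Add 6 months to August 8, 2007: February 8, 2008.
February 8, 2008 is a listed holiday, so it moves to the next business day, February 11, 2008 (Monday).
So the filing is due February 11, 2008.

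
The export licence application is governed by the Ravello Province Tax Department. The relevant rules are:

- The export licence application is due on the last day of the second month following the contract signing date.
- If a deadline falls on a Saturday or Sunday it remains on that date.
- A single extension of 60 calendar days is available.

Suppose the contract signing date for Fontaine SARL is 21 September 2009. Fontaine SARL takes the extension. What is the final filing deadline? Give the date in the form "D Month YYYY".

29 January 2010

2 months after 21 September 2009 falls in November 2009; the last day of that month is 30 November 2009.
30 November 2009 falls on a Monday. The rules make no weekend/holiday allowance, so it remains 30 November 2009.
With the 60-day extension, 30 November 2009 becomes 29 January 2010.
29 January 2010 is a Friday; no weekend or holiday adjustment applies.
The final due date is 29 January 2010.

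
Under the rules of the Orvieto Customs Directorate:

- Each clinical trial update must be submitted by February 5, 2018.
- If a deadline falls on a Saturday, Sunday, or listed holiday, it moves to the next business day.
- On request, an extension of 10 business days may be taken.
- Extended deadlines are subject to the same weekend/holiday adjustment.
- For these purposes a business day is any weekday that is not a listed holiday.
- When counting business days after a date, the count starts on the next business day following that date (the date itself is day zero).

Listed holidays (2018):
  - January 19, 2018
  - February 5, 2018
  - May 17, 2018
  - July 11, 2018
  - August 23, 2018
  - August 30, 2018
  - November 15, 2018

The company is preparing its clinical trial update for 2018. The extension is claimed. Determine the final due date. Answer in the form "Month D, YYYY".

February 20, 2018

The statutory due date is February 5, 2018.
February 5, 2018 is a listed holiday, so it moves to the next business day, February 6, 2018 (Tuesday).
Counting 10 further business days from February 6, 2018 reaches February 20, 2018.
February 20, 2018 is a Tuesday and not a listed holiday, so it stands.
So the filing is due February 20, 2018.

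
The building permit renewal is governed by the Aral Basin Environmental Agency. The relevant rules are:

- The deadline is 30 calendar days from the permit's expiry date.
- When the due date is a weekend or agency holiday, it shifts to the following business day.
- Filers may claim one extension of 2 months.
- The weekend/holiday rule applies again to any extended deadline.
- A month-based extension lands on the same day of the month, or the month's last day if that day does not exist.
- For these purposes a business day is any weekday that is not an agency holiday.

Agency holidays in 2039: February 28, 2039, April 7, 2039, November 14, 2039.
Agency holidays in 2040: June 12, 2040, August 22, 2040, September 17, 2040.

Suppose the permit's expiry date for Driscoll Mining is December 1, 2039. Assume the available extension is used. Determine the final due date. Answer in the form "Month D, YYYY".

March 2, 2040

30 calendar days after December 1, 2039 is December 31, 2039.
December 31, 2039 is a Saturday, so it moves to the next business day, January 2, 2040 (Monday).
Add 2 months to January 2, 2040: March 2, 2040.
Since March 2, 2040 is a Friday and not a holiday, the date is unchanged.
The final due date is March 2, 2040.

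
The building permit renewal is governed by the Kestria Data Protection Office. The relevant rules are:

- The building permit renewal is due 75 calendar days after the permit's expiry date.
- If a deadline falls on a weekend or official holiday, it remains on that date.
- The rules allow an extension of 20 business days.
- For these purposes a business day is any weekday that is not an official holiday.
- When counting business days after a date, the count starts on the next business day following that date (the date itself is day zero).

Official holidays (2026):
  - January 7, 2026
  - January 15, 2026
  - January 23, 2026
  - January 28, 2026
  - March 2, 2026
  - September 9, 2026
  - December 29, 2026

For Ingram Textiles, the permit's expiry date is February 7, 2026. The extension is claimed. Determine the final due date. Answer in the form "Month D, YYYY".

75 calendar days after February 7, 2026 is April 23, 2026.
April 23, 2026 falls on a Thursday. The rules make no weekend/holiday allowance, so it remains April 23, 2026.
Counting 20 further business days from April 23, 2026 reaches May 21, 2026.
May 21, 2026 falls on a Thursday. The rules make no weekend/holiday allowance, so it remains May 21, 2026.
Deadline: May 21, 2026.

May 21, 2026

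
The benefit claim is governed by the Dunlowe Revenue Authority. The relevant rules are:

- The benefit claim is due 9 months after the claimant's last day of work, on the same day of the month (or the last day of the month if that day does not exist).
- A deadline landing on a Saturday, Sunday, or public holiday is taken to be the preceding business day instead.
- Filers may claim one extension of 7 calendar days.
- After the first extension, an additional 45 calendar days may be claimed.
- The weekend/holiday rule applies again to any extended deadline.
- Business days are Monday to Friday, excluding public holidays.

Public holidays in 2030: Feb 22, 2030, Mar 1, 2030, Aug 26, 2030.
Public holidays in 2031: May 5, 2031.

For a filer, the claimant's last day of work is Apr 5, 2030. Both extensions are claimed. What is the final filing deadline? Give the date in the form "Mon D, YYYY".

9 months from Apr 5, 2030 is Jan 5, 2031.
Because Jan 5, 2031 is a Sunday, the deadline becomes Jan 3, 2031 (Friday).
Applying the 7-calendar-day extension: Jan 3, 2031 + 7 days = Jan 10, 2031.
Jan 10, 2031 falls on a Friday, which is a business day, so no adjustment is needed.
With the 45-day extension, Jan 10, 2031 becomes Feb 24, 2031.
Feb 24, 2031 is a Monday and not a listed holiday, so it stands.
Final deadline: Feb 24, 2031.

Feb 24, 2031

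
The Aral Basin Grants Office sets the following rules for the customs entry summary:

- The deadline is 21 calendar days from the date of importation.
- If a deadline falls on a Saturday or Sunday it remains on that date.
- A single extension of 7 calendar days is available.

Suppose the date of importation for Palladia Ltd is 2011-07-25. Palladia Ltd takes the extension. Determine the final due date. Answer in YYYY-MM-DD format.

2011-08-22

21 calendar days after 2011-07-25 is 2011-08-15.
2011-08-15 falls on a Monday. The rules make no weekend/holiday allowance, so it remains 2011-08-15.
With the 7-day extension, 2011-08-15 becomes 2011-08-22.
2011-08-22 falls on a Monday. The rules make no weekend/holiday allowance, so it remains 2011-08-22.
Deadline: 2011-08-22.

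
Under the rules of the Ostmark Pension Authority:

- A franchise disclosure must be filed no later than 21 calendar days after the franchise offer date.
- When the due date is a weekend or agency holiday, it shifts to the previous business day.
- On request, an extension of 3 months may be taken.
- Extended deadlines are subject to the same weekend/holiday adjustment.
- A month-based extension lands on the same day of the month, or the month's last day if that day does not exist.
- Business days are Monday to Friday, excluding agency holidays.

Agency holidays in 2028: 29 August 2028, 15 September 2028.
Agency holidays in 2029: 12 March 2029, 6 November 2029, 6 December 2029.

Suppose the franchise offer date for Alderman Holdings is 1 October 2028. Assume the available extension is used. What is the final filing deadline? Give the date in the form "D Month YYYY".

19 January 2029

From 1 October 2028, 21 calendar days later is 22 October 2028.
22 October 2028 is a Sunday, so it moves to the preceding business day, 20 October 2028 (Friday).
Applying the 3 months extension: 3 months after 20 October 2028 is 20 January 2029.
20 January 2029 is a Saturday, so it moves to the preceding business day, 19 January 2029 (Friday).
Deadline: 19 January 2029.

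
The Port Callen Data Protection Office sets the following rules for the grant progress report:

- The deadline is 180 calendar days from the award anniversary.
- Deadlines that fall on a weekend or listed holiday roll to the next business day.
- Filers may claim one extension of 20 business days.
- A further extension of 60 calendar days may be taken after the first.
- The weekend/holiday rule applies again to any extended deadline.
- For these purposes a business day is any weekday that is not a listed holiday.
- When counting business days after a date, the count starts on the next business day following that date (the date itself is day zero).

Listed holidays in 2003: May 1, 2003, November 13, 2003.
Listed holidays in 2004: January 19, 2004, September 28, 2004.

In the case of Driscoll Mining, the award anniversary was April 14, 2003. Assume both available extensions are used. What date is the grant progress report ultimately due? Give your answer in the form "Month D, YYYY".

Adding 180 calendar days to April 14, 2003 gives October 11, 2003.
October 11, 2003 falls on a Saturday. Rolling to the next business day gives October 13, 2003, a Monday.
The 20-business-day extension runs from October 13, 2003 to November 10, 2003.
Since November 10, 2003 is a Monday and not a holiday, the date is unchanged.
Applying the 60-calendar-day extension: November 10, 2003 + 60 days = January 9, 2004.
Since January 9, 2004 is a Friday and not a holiday, the date is unchanged.
The final due date is January 9, 2004.

January 9, 2004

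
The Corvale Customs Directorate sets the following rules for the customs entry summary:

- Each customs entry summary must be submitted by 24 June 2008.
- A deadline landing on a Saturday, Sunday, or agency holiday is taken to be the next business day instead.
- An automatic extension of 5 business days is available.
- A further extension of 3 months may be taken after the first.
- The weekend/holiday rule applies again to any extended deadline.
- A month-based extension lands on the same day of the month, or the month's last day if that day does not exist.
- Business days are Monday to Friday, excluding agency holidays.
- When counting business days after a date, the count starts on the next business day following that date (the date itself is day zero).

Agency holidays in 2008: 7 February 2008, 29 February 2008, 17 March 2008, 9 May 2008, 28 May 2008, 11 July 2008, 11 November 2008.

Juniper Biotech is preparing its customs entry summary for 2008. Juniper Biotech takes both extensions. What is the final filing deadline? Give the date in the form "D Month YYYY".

1 October 2008

The stated deadline is 24 June 2008.
24 June 2008 falls on a Tuesday, which is a business day, so no adjustment is needed.
Applying the 5-business-day extension: 5 business days after 24 June 2008 is 1 July 2008.
1 July 2008 (Tuesday) is already a business day.
Applying the 3 months extension: 3 months after 1 July 2008 is 1 October 2008.
1 October 2008 is a Wednesday and not a listed holiday, so it stands.
Final deadline: 1 October 2008.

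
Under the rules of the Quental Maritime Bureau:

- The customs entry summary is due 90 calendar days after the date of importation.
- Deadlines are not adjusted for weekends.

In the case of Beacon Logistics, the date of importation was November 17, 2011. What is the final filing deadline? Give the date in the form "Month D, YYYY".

Adding 90 calendar days to November 17, 2011 gives February 15, 2012.
February 15, 2012 falls on a Wednesday. The rules make no weekend/holiday allowance, so it remains February 15, 2012.
The final due date is February 15, 2012.

February 15, 2012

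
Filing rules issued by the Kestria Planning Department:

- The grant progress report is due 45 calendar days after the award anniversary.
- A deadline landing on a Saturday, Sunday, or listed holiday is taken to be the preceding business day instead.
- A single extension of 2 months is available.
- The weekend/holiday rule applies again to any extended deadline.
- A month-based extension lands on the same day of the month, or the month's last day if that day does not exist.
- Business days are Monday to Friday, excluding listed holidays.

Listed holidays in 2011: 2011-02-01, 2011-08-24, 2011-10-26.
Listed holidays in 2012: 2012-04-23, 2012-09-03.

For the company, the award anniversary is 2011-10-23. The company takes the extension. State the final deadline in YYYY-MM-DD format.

Adding 45 calendar days to 2011-10-23 gives 2011-12-07.
2011-12-07 falls on a Wednesday, which is a business day, so no adjustment is needed.
The 2 months extension carries 2011-12-07 to 2012-02-07.
2012-02-07 is a Tuesday and not a listed holiday, so it stands.
The final due date is 2012-02-07.

2012-02-07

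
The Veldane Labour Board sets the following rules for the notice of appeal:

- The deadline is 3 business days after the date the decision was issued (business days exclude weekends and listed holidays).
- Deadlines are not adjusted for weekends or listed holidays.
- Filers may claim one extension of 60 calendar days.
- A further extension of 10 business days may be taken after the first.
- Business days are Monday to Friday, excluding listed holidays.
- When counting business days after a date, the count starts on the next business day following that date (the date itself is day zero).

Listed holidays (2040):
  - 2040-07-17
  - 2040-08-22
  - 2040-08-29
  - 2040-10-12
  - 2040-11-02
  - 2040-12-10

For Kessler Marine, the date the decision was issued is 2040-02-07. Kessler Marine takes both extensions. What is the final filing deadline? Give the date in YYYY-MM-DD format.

2040-04-24

3 business days after 2040-02-07, excluding weekends and holidays, is 2040-02-10.
2040-02-10 falls on a Friday. The rules make no weekend/holiday allowance, so it remains 2040-02-10.
The 60-calendar-day extension moves the deadline from 2040-02-10 to 2040-04-10.
2040-04-10 is a Tuesday; no weekend or holiday adjustment applies.
Counting 10 further business days from 2040-04-10 reaches 2040-04-24.
2040-04-24 is a Tuesday; no weekend or holiday adjustment applies.
The final due date is 2040-04-24.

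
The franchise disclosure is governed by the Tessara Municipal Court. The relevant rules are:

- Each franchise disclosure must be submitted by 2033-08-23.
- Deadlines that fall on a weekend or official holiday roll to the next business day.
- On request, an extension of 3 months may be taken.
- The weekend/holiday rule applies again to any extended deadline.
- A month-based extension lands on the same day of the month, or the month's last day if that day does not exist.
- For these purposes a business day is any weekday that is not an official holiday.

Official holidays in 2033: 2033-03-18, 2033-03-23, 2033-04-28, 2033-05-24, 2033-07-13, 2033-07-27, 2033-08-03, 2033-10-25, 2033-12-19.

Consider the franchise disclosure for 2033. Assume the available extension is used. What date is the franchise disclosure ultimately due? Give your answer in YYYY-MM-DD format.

The stated deadline is 2033-08-23.
2033-08-23 falls on a Tuesday, which is a business day, so no adjustment is needed.
Applying the 3 months extension: 3 months after 2033-08-23 is 2033-11-23.
Since 2033-11-23 is a Wednesday and not a holiday, the date is unchanged.
So the filing is due 2033-11-23.

2033-11-23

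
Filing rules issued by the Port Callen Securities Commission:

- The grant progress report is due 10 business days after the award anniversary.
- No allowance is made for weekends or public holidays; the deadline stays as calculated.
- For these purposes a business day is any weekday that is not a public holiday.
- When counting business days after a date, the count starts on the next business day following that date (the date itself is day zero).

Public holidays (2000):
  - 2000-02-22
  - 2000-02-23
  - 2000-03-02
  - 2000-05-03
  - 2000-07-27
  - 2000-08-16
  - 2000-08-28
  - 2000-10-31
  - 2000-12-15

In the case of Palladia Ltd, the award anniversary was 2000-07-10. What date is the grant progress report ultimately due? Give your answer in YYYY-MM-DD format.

Counting 10 business days after 2000-07-10 (skipping weekends and listed holidays) reaches 2000-07-24.
2000-07-24 falls on a Monday. The rules make no weekend/holiday allowance, so it remains 2000-07-24.
Final deadline: 2000-07-24.

2000-07-24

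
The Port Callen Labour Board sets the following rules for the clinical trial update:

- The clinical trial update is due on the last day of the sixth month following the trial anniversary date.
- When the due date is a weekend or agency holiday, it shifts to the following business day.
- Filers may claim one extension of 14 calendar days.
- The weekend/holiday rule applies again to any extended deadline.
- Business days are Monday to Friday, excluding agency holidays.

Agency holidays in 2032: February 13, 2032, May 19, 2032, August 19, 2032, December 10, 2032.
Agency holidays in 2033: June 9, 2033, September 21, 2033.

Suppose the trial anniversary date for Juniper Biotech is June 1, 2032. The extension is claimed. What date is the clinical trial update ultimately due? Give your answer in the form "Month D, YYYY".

6 months after June 1, 2032 is December 2032; that month ends on December 31, 2032.
December 31, 2032 is a Friday and not a listed holiday, so it stands.
The 14-calendar-day extension moves the deadline from December 31, 2032 to January 14, 2033.
January 14, 2033 (Friday) is already a business day.
The final due date is January 14, 2033.

January 14, 2033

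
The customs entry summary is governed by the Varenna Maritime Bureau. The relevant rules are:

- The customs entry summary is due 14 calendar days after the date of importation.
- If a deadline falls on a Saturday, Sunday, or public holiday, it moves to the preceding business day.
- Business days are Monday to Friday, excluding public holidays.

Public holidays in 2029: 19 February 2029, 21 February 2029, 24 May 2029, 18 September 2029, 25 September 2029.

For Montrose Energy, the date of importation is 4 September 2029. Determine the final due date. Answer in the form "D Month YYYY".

17 September 2029

Adding 14 calendar days to 4 September 2029 gives 18 September 2029.
18 September 2029 is a listed holiday; the preceding business day is 17 September 2029 (Monday).
Final deadline: 17 September 2029.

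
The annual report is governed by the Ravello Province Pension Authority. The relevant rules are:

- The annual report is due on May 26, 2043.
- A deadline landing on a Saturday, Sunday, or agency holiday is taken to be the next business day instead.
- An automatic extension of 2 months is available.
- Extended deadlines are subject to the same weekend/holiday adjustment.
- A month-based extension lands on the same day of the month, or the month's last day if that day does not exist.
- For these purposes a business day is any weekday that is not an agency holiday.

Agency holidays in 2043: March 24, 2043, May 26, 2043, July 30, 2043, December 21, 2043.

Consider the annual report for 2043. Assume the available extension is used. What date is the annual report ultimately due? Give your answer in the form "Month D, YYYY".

The stated deadline is May 26, 2043.
Because May 26, 2043 is a listed holiday, the deadline becomes May 27, 2043 (Wednesday).
Add 2 months to May 27, 2043: July 27, 2043.
Since July 27, 2043 is a Monday and not a holiday, the date is unchanged.
So the filing is due July 27, 2043.

July 27, 2043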